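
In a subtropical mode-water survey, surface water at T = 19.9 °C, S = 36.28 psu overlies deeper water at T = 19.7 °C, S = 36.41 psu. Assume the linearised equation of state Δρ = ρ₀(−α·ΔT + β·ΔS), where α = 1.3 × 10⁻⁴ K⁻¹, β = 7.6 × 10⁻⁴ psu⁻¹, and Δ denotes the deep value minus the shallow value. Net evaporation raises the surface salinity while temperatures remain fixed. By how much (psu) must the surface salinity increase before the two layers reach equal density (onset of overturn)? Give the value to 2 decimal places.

0.16 psu

Neutral buoyancy requires −α(T_deep − T_surf) + β(S_deep − S_surf′) = 0.
S_surf′ = S_deep − (α/β)·ΔT = 36.41 − (1.3 × 10⁻⁴/7.6 × 10⁻⁴)·(-0.2) = 36.4442 psu.
Increase required: 36.4442 − 36.28 = 0.1642 psu.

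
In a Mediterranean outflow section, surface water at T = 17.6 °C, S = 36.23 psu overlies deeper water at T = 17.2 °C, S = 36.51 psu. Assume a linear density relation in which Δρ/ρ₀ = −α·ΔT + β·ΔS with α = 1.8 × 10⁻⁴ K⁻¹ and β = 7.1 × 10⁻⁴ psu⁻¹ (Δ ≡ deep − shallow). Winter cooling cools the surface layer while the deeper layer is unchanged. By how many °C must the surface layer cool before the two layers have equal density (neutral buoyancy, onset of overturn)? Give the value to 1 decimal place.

1.5 °C

Neutral buoyancy requires Δρ = 0, i.e. −α(T_deep − T_surf′) + β(S_deep − S_surf) = 0.
T_surf′ = T_deep − (β/α)·ΔS = 17.2 − (7.1 × 10⁻⁴/1.8 × 10⁻⁴)·(+0.28) = 16.096 °C.
Cooling required: 17.6 − (16.096) = 1.504 °C.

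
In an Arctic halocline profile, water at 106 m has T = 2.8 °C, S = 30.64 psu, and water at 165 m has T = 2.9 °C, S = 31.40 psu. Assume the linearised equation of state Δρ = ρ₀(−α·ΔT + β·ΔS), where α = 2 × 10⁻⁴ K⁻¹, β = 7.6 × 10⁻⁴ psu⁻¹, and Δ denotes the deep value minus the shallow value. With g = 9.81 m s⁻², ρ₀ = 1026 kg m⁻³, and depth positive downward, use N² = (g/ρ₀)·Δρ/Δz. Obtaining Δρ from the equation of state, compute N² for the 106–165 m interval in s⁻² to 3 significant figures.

ΔT = +0.1 K, ΔS = +0.76 psu (deep − shallow).
Δρ/ρ₀ = −αΔT + βΔS = -2.00 × 10⁻⁵ + 5.776 × 10⁻⁴ = 5.576 × 10⁻⁴, so Δρ ≈ 0.5721 kg m⁻³.
N² = (g/ρ₀)·Δρ/Δz = g·(Δρ/ρ₀)/Δz = 9.81 × 5.576 × 10⁻⁴ / 59 = 9.2713 × 10⁻⁵ s⁻² ≈ 9.27 × 10⁻⁵ s⁻².

9.27 × 10⁻⁵ s⁻²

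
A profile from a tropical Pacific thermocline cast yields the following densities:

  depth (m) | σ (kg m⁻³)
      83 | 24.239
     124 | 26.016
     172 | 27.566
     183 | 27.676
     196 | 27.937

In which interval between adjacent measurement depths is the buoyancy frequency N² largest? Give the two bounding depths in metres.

83–124 m

Compute the density gradient over each adjacent pair:
  83–124 m: Δρ/Δz = 1.777/41 = 0.043 kg m⁻⁴
  124–172 m: Δρ/Δz = 1.550/48 = 0.032 kg m⁻⁴
  172–183 m: Δρ/Δz = 0.110/11 = 0.010 kg m⁻⁴
  183–196 m: Δρ/Δz = 0.261/13 = 0.020 kg m⁻⁴
The largest gradient is in the 83–124 m interval — the pycnocline.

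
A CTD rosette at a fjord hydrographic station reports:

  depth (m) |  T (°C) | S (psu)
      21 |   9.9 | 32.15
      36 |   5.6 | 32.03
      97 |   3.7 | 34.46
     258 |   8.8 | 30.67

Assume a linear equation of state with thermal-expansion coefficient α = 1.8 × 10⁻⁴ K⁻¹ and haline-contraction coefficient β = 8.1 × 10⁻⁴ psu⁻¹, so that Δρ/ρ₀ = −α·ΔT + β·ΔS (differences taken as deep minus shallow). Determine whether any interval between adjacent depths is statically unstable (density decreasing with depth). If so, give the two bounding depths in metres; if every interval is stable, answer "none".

Evaluate Δρ/ρ₀ = −αΔT + βΔS across each adjacent pair:
  21–36 m: −αΔT+βΔS = −(1.8 × 10⁻⁴)(-4.3)+(8.1 × 10⁻⁴)(-0.12) = 6.8 × 10⁻⁴ → stable
  36–97 m: −αΔT+βΔS = −(1.8 × 10⁻⁴)(-1.9)+(8.1 × 10⁻⁴)(+2.43) = 2.3 × 10⁻³ → stable
  97–258 m: −αΔT+βΔS = −(1.8 × 10⁻⁴)(+5.1)+(8.1 × 10⁻⁴)(-3.79) = -4.0 × 10⁻³ → UNSTABLE
The 97–258 m interval has Δρ < 0: lighter water underlies denser water.

97–258 m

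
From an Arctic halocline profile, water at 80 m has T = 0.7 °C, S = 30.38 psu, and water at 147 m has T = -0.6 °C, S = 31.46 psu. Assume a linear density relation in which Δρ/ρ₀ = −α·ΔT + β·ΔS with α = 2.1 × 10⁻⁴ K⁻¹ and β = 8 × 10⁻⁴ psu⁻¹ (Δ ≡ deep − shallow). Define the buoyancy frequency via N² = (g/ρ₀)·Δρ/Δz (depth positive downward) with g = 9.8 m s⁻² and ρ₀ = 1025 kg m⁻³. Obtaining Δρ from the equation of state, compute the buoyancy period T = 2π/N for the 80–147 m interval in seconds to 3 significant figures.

487 s

ΔT = -1.3 K, ΔS = +1.08 psu (deep − shallow).
Δρ/ρ₀ = −αΔT + βΔS = 2.73 × 10⁻⁴ + 8.64 × 10⁻⁴ = 1.137 × 10⁻³, so Δρ ≈ 1.165 kg m⁻³.
N² = (g/ρ₀)·Δρ/Δz = g·(Δρ/ρ₀)/Δz = 9.8 × 1.137 × 10⁻³ / 67 = 1.6631 × 10⁻⁴ s⁻².
N = √(1.6631 × 10⁻⁴) = 0.012896 rad s⁻¹ → T = 2π/N = 487.22 s ≈ 487 s.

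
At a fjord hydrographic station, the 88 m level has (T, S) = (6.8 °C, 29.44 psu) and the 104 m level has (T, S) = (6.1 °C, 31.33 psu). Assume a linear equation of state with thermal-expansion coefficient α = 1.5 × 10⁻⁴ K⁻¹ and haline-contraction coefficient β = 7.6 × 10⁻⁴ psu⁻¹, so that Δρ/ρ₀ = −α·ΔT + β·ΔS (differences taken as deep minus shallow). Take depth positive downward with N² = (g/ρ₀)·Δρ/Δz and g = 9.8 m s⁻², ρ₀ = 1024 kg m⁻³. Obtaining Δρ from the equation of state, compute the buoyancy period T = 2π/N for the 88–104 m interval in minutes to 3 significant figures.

3.41 min

ΔT = -0.7 K, ΔS = +1.89 psu (deep − shallow).
Δρ/ρ₀ = −αΔT + βΔS = 1.05 × 10⁻⁴ + 1.4364 × 10⁻³ = 1.5414 × 10⁻³, so Δρ ≈ 1.578 kg m⁻³.
N² = (g/ρ₀)·Δρ/Δz = g·(Δρ/ρ₀)/Δz = 9.8 × 1.5414 × 10⁻³ / 16 = 9.4411 × 10⁻⁴ s⁻².
N = √(9.4411 × 10⁻⁴) = 0.030726 rad s⁻¹ → T = 2π/N = 204.49 s = 3.4082 min ≈ 3.41 min.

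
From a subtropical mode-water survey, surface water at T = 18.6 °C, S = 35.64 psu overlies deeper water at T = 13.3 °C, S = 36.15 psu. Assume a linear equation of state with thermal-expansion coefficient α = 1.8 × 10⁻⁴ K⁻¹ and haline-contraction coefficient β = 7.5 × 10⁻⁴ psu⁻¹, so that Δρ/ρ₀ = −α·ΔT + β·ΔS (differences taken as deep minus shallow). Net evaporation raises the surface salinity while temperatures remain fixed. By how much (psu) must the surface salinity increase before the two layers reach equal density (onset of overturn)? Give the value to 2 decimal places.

1.78 psu

Neutral buoyancy requires −α(T_deep − T_surf) + β(S_deep − S_surf′) = 0.
S_surf′ = S_deep − (α/β)·ΔT = 36.15 − (1.8 × 10⁻⁴/7.5 × 10⁻⁴)·(-5.3) = 37.4220 psu.
Increase required: 37.4220 − 35.64 = 1.7820 psu.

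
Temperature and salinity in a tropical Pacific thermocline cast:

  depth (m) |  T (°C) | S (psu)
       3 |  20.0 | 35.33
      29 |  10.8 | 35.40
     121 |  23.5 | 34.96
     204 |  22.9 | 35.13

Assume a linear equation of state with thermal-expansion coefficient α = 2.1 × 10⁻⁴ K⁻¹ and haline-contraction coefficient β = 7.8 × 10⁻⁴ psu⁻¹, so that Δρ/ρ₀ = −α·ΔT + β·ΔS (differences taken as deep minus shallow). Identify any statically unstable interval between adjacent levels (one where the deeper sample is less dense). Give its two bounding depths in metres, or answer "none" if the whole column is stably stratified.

29–121 m

Evaluate Δρ/ρ₀ = −αΔT + βΔS across each adjacent pair:
  3–29 m: −αΔT+βΔS = −(2.1 × 10⁻⁴)(-9.2)+(7.8 × 10⁻⁴)(+0.07) = 2.0 × 10⁻³ → stable
  29–121 m: −αΔT+βΔS = −(2.1 × 10⁻⁴)(+12.7)+(7.8 × 10⁻⁴)(-0.44) = -3.0 × 10⁻³ → UNSTABLE
  121–204 m: −αΔT+βΔS = −(2.1 × 10⁻⁴)(-0.6)+(7.8 × 10⁻⁴)(+0.17) = 2.6 × 10⁻⁴ → stable
The 29–121 m interval has Δρ < 0: lighter water underlies denser water.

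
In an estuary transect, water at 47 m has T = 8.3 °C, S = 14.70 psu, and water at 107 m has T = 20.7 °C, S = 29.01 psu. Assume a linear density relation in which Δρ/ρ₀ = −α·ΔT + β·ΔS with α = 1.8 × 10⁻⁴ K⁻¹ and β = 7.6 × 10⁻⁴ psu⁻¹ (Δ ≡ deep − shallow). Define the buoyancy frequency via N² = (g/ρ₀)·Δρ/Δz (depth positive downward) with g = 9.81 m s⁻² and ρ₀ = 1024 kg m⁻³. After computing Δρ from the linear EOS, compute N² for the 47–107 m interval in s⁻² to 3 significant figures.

ΔT = +12.4 K, ΔS = +14.31 psu (deep − shallow).
Δρ/ρ₀ = −αΔT + βΔS = -2.232 × 10⁻³ + 0.0108756 = 8.6436 × 10⁻³, so Δρ ≈ 8.851 kg m⁻³.
N² = (g/ρ₀)·Δρ/Δz = g·(Δρ/ρ₀)/Δz = 9.81 × 8.6436 × 10⁻³ / 60 = 1.4132 × 10⁻³ s⁻² ≈ 1.41 × 10⁻³ s⁻².

1.41 × 10⁻³ s⁻²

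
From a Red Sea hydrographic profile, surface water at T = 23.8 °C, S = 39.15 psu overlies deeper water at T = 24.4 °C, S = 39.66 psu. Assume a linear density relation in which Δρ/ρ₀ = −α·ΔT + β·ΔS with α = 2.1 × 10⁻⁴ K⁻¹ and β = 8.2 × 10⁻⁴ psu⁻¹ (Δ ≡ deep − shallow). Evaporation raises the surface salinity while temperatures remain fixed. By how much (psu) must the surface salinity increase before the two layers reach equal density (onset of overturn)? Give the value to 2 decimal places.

0.36 psu

Neutral buoyancy requires −α(T_deep − T_surf) + β(S_deep − S_surf′) = 0.
S_surf′ = S_deep − (α/β)·ΔT = 39.66 − (2.1 × 10⁻⁴/8.2 × 10⁻⁴)·(+0.6) = 39.5063 psu.
Increase required: 39.5063 − 39.15 = 0.3563 psu.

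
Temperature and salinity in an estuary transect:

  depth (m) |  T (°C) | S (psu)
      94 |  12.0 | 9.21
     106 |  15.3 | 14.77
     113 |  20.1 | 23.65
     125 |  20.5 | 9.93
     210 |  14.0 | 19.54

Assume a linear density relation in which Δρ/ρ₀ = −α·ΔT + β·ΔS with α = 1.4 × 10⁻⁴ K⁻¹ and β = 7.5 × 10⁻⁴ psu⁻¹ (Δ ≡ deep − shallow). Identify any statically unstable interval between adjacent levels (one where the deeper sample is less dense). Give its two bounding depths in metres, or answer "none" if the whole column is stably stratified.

113–125 m

Evaluate Δρ/ρ₀ = −αΔT + βΔS across each adjacent pair:
  94–106 m: −αΔT+βΔS = −(1.4 × 10⁻⁴)(+3.3)+(7.5 × 10⁻⁴)(+5.56) = 3.7 × 10⁻³ → stable
  106–113 m: −αΔT+βΔS = −(1.4 × 10⁻⁴)(+4.8)+(7.5 × 10⁻⁴)(+8.88) = 6.0 × 10⁻³ → stable
  113–125 m: −αΔT+βΔS = −(1.4 × 10⁻⁴)(+0.4)+(7.5 × 10⁻⁴)(-13.72) = -0.010 → UNSTABLE
  125–210 m: −αΔT+βΔS = −(1.4 × 10⁻⁴)(-6.5)+(7.5 × 10⁻⁴)(+9.61) = 8.1 × 10⁻³ → stable
The 113–125 m interval has Δρ < 0: lighter water underlies denser water.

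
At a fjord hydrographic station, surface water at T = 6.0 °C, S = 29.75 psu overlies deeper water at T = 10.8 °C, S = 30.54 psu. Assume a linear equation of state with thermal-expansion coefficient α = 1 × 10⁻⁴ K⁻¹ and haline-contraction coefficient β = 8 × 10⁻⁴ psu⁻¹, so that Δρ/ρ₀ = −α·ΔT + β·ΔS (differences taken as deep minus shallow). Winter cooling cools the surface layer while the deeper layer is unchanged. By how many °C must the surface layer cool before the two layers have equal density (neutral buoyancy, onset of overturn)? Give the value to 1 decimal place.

Neutral buoyancy requires Δρ = 0, i.e. −α(T_deep − T_surf′) + β(S_deep − S_surf) = 0.
T_surf′ = T_deep − (β/α)·ΔS = 10.8 − (8 × 10⁻⁴/1 × 10⁻⁴)·(+0.79) = 4.480 °C.
Cooling required: 6.0 − (4.480) = 1.520 °C.

1.5 °C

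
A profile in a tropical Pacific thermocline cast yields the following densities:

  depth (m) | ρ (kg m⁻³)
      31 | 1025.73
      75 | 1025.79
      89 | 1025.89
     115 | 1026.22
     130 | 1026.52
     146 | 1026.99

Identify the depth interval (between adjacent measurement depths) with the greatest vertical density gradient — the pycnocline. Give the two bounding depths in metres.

Compute the density gradient over each adjacent pair:
  31–75 m: Δρ/Δz = 0.06/44 = 1.4 × 10⁻³ kg m⁻⁴
  75–89 m: Δρ/Δz = 0.10/14 = 7.1 × 10⁻³ kg m⁻⁴
  89–115 m: Δρ/Δz = 0.33/26 = 0.013 kg m⁻⁴
  115–130 m: Δρ/Δz = 0.30/15 = 0.020 kg m⁻⁴
  130–146 m: Δρ/Δz = 0.47/16 = 0.029 kg m⁻⁴
The largest gradient is in the 130–146 m interval — the pycnocline.

130–146 m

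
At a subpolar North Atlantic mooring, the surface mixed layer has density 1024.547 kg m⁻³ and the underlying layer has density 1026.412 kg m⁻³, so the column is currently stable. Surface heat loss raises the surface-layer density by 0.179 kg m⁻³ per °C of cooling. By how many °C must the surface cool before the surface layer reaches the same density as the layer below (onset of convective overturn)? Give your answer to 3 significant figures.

Density deficit of the surface layer: 1026.412 − 1024.547 = 1.865 kg m⁻³.
Required change = 1.865 / 0.179 = 10.4 °C.

10.4 °C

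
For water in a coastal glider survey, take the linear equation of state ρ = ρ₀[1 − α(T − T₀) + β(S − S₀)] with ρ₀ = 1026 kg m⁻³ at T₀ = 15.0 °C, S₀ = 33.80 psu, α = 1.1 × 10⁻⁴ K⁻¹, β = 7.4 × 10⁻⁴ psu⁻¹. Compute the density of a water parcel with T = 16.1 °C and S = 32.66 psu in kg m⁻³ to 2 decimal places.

T − T₀ = +1.1 K, S − S₀ = -1.14 psu.
Bracket = 1 − α·(+1.1) + β·(-1.14) = 1 + (-9.646 × 10⁻⁴) = 0.9990354.
ρ = 1026 × 0.9990354 = 1025.01 kg m⁻³.

1025.01 kg m⁻³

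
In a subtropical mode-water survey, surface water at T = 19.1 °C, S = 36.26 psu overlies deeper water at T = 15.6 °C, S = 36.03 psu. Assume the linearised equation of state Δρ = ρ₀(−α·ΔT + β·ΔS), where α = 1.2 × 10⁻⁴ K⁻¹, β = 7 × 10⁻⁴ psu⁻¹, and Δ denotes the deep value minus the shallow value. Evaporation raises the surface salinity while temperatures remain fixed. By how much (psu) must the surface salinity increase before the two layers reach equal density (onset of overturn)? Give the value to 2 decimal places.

Neutral buoyancy requires −α(T_deep − T_surf) + β(S_deep − S_surf′) = 0.
S_surf′ = S_deep − (α/β)·ΔT = 36.03 − (1.2 × 10⁻⁴/7 × 10⁻⁴)·(-3.5) = 36.6300 psu.
Increase required: 36.6300 − 36.26 = 0.3700 psu.

0.37 psu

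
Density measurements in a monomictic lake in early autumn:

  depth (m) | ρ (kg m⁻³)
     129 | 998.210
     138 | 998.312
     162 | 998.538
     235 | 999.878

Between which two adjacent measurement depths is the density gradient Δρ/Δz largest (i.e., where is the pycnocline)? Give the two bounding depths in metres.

162–235 m

Compute the density gradient over each adjacent pair:
  129–138 m: Δρ/Δz = 0.102/9 = 0.011 kg m⁻⁴
  138–162 m: Δρ/Δz = 0.226/24 = 9.4 × 10⁻³ kg m⁻⁴
  162–235 m: Δρ/Δz = 1.340/73 = 0.018 kg m⁻⁴
The largest gradient is in the 162–235 m interval — the pycnocline.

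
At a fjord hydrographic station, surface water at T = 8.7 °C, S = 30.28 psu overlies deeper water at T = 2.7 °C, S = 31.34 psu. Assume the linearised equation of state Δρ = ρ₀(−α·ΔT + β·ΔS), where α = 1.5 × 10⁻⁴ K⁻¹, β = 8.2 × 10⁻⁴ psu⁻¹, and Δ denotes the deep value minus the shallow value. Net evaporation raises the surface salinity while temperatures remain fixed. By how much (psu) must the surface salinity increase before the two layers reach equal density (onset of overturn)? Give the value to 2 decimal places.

2.16 psu

Neutral buoyancy requires −α(T_deep − T_surf) + β(S_deep − S_surf′) = 0.
S_surf′ = S_deep − (α/β)·ΔT = 31.34 − (1.5 × 10⁻⁴/8.2 × 10⁻⁴)·(-6.0) = 32.4376 psu.
Increase required: 32.4376 − 30.28 = 2.1576 psu.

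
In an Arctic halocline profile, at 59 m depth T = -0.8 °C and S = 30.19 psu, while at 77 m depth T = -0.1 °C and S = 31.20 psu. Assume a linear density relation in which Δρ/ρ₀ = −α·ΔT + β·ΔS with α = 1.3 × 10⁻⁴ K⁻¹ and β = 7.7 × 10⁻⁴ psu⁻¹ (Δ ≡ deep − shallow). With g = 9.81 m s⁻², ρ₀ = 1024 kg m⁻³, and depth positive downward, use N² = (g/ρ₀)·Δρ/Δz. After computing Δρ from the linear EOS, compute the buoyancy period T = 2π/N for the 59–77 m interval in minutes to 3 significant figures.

5.41 min

ΔT = +0.7 K, ΔS = +1.01 psu (deep − shallow).
Δρ/ρ₀ = −αΔT + βΔS = -9.10 × 10⁻⁵ + 7.777 × 10⁻⁴ = 6.867 × 10⁻⁴, so Δρ ≈ 0.7032 kg m⁻³.
N² = (g/ρ₀)·Δρ/Δz = g·(Δρ/ρ₀)/Δz = 9.81 × 6.867 × 10⁻⁴ / 18 = 3.7425 × 10⁻⁴ s⁻².
N = √(3.7425 × 10⁻⁴) = 0.019346 rad s⁻¹ → T = 2π/N = 324.78 s = 5.4130 min ≈ 5.41 min.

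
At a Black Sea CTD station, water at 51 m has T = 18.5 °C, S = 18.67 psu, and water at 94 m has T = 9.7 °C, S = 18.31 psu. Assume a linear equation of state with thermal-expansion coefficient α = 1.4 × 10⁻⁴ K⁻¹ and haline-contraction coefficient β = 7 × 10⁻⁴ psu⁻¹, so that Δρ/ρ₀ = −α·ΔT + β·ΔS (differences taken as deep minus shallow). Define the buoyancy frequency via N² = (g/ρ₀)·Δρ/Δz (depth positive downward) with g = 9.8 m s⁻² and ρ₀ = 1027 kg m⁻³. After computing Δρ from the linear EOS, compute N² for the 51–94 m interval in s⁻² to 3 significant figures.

ΔT = -8.8 K, ΔS = -0.36 psu (deep − shallow).
Δρ/ρ₀ = −αΔT + βΔS = 1.232 × 10⁻³ − 2.52 × 10⁻⁴ = 9.80 × 10⁻⁴, so Δρ ≈ 1.006 kg m⁻³.
N² = (g/ρ₀)·Δρ/Δz = g·(Δρ/ρ₀)/Δz = 9.8 × 9.80 × 10⁻⁴ / 43 = 2.2335 × 10⁻⁴ s⁻² ≈ 2.23 × 10⁻⁴ s⁻².

2.23 × 10⁻⁴ s⁻²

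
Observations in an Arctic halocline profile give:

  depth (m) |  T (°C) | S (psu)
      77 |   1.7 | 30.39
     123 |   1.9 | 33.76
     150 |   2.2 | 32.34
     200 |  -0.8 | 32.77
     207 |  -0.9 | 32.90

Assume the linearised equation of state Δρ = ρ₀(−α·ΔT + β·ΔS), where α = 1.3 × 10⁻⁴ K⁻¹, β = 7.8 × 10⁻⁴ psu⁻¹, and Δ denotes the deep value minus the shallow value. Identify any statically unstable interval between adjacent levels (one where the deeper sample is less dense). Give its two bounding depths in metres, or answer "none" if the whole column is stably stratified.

123–150 m

Evaluate Δρ/ρ₀ = −αΔT + βΔS across each adjacent pair:
  77–123 m: −αΔT+βΔS = −(1.3 × 10⁻⁴)(+0.2)+(7.8 × 10⁻⁴)(+3.37) = 2.6 × 10⁻³ → stable
  123–150 m: −αΔT+βΔS = −(1.3 × 10⁻⁴)(+0.3)+(7.8 × 10⁻⁴)(-1.42) = -1.1 × 10⁻³ → UNSTABLE
  150–200 m: −αΔT+βΔS = −(1.3 × 10⁻⁴)(-3.0)+(7.8 × 10⁻⁴)(+0.43) = 7.3 × 10⁻⁴ → stable
  200–207 m: −αΔT+βΔS = −(1.3 × 10⁻⁴)(-0.1)+(7.8 × 10⁻⁴)(+0.13) = 1.1 × 10⁻⁴ → stable
The 123–150 m interval has Δρ < 0: lighter water underlies denser water.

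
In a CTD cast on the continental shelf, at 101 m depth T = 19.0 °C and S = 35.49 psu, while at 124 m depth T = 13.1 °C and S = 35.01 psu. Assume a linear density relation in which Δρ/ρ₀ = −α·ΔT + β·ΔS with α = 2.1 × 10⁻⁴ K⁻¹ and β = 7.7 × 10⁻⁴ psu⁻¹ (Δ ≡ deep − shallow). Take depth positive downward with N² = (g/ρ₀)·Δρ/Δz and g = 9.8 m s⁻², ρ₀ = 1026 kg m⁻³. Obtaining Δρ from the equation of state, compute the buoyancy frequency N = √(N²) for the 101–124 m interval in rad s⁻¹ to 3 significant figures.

0.0192 rad s⁻¹

ΔT = -5.9 K, ΔS = -0.48 psu (deep − shallow).
Δρ/ρ₀ = −αΔT + βΔS = 1.239 × 10⁻³ − 3.696 × 10⁻⁴ = 8.694 × 10⁻⁴, so Δρ ≈ 0.8920 kg m⁻³.
N² = (g/ρ₀)·Δρ/Δz = g·(Δρ/ρ₀)/Δz = 9.8 × 8.694 × 10⁻⁴ / 23 = 3.7044 × 10⁻⁴ s⁻².
N = √(3.7044 × 10⁻⁴) = 0.019247 rad s⁻¹ ≈ 0.0192 rad s⁻¹.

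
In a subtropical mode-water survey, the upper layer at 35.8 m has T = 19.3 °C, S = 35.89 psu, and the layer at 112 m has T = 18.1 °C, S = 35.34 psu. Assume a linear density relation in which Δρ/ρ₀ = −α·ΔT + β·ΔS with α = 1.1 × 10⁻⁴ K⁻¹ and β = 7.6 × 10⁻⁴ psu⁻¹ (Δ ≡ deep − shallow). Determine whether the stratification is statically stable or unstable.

ΔT = 18.1 − 19.3 = -1.2 K and ΔS = 35.34 − 35.89 = -0.55 psu (deep − shallow).
−αΔT = 1.32 × 10⁻⁴; βΔS = -4.18 × 10⁻⁴; sum Δρ/ρ₀ = -2.86 × 10⁻⁴.
Δρ/ρ₀ < 0, so Δρ < 0: deeper water is lighter → statically unstable; the column would overturn.

unstable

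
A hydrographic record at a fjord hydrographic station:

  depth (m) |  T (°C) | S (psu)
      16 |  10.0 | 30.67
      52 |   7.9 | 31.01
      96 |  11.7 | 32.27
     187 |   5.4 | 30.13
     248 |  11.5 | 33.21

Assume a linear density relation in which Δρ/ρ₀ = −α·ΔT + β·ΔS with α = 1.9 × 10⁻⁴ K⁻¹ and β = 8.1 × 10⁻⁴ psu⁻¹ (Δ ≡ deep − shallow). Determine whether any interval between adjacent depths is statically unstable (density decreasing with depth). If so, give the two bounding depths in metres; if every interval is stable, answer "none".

Evaluate Δρ/ρ₀ = −αΔT + βΔS across each adjacent pair:
  16–52 m: −αΔT+βΔS = −(1.9 × 10⁻⁴)(-2.1)+(8.1 × 10⁻⁴)(+0.34) = 6.7 × 10⁻⁴ → stable
  52–96 m: −αΔT+βΔS = −(1.9 × 10⁻⁴)(+3.8)+(8.1 × 10⁻⁴)(+1.26) = 3.0 × 10⁻⁴ → stable
  96–187 m: −αΔT+βΔS = −(1.9 × 10⁻⁴)(-6.3)+(8.1 × 10⁻⁴)(-2.14) = -5.4 × 10⁻⁴ → UNSTABLE
  187–248 m: −αΔT+βΔS = −(1.9 × 10⁻⁴)(+6.1)+(8.1 × 10⁻⁴)(+3.08) = 1.3 × 10⁻³ → stable
The 96–187 m interval has Δρ < 0: lighter water underlies denser water.

96–187 m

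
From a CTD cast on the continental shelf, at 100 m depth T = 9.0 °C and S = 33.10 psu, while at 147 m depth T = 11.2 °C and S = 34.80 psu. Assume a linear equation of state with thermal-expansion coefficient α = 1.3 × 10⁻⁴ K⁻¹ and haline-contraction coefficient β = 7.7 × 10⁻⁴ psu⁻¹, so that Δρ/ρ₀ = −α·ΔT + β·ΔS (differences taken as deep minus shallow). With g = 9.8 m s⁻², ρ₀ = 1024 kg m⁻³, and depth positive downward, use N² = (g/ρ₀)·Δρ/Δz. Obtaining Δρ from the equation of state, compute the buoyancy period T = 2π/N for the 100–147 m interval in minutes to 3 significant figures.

ΔT = +2.2 K, ΔS = +1.70 psu (deep − shallow).
Δρ/ρ₀ = −αΔT + βΔS = -2.86 × 10⁻⁴ + 1.309 × 10⁻³ = 1.023 × 10⁻³, so Δρ ≈ 1.048 kg m⁻³.
N² = (g/ρ₀)·Δρ/Δz = g·(Δρ/ρ₀)/Δz = 9.8 × 1.023 × 10⁻³ / 47 = 2.1331 × 10⁻⁴ s⁻².
N = √(2.1331 × 10⁻⁴) = 0.014605 rad s⁻¹ → T = 2π/N = 430.21 s = 7.1702 min ≈ 7.17 min.

7.17 min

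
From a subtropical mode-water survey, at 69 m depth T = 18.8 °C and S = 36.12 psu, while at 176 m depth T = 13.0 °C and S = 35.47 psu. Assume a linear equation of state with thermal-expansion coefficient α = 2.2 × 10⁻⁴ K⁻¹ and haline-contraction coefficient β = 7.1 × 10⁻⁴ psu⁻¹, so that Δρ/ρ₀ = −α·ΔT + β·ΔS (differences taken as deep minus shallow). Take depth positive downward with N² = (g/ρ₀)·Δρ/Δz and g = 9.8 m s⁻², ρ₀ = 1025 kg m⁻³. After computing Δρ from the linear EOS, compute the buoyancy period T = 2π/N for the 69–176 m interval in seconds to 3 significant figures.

727 s

ΔT = -5.8 K, ΔS = -0.65 psu (deep − shallow).
Δρ/ρ₀ = −αΔT + βΔS = 1.276 × 10⁻³ − 4.615 × 10⁻⁴ = 8.145 × 10⁻⁴, so Δρ ≈ 0.8349 kg m⁻³.
N² = (g/ρ₀)·Δρ/Δz = g·(Δρ/ρ₀)/Δz = 9.8 × 8.145 × 10⁻⁴ / 107 = 7.4599 × 10⁻⁵ s⁻².
N = √(7.4599 × 10⁻⁵) = 8.6371 × 10⁻³ rad s⁻¹ → T = 2π/N = 727.46 s ≈ 727 s.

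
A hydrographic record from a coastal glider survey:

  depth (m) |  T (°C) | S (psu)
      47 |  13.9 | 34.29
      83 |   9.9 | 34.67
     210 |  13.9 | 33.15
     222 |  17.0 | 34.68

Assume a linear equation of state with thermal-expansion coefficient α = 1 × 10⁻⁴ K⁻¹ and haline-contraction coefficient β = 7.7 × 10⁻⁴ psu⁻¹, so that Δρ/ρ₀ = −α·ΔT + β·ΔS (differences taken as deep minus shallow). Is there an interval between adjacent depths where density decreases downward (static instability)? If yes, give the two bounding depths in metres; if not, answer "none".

83–210 m

Evaluate Δρ/ρ₀ = −αΔT + βΔS across each adjacent pair:
  47–83 m: −αΔT+βΔS = −(1 × 10⁻⁴)(-4.0)+(7.7 × 10⁻⁴)(+0.38) = 6.9 × 10⁻⁴ → stable
  83–210 m: −αΔT+βΔS = −(1 × 10⁻⁴)(+4.0)+(7.7 × 10⁻⁴)(-1.52) = -1.6 × 10⁻³ → UNSTABLE
  210–222 m: −αΔT+βΔS = −(1 × 10⁻⁴)(+3.1)+(7.7 × 10⁻⁴)(+1.53) = 8.7 × 10⁻⁴ → stable
The 83–210 m interval has Δρ < 0: lighter water underlies denser water.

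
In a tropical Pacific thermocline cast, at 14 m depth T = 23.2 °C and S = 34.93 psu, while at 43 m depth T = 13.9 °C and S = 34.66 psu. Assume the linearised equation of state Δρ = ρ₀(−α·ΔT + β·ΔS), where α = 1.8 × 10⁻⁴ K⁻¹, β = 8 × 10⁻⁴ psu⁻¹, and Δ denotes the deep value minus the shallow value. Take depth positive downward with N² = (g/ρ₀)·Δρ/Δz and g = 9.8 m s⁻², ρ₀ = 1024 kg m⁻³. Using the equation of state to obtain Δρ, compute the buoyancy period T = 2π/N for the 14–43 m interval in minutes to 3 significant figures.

ΔT = -9.3 K, ΔS = -0.27 psu (deep − shallow).
Δρ/ρ₀ = −αΔT + βΔS = 1.674 × 10⁻³ − 2.16 × 10⁻⁴ = 1.458 × 10⁻³, so Δρ ≈ 1.493 kg m⁻³.
N² = (g/ρ₀)·Δρ/Δz = g·(Δρ/ρ₀)/Δz = 9.8 × 1.458 × 10⁻³ / 29 = 4.9270 × 10⁻⁴ s⁻².
N = √(4.9270 × 10⁻⁴) = 0.022197 rad s⁻¹ → T = 2π/N = 283.06 s = 4.7177 min ≈ 4.72 min.

4.72 min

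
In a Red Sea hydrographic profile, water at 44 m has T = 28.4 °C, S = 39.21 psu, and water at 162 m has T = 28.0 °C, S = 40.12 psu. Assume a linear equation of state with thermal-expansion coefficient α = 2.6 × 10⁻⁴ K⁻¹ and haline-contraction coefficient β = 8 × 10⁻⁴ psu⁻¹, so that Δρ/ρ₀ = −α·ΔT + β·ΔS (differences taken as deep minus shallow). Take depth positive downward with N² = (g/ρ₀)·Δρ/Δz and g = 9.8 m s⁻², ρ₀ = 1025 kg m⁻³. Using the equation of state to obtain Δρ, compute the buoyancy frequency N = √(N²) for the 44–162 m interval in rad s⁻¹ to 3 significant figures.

ΔT = -0.4 K, ΔS = +0.91 psu (deep − shallow).
Δρ/ρ₀ = −αΔT + βΔS = 1.04 × 10⁻⁴ + 7.28 × 10⁻⁴ = 8.32 × 10⁻⁴, so Δρ ≈ 0.8528 kg m⁻³.
N² = (g/ρ₀)·Δρ/Δz = g·(Δρ/ρ₀)/Δz = 9.8 × 8.32 × 10⁻⁴ / 118 = 6.9098 × 10⁻⁵ s⁻².
N = √(6.9098 × 10⁻⁵) = 8.3125 × 10⁻³ rad s⁻¹ ≈ 8.31 × 10⁻³ rad s⁻¹.

8.31 × 10⁻³ rad s⁻¹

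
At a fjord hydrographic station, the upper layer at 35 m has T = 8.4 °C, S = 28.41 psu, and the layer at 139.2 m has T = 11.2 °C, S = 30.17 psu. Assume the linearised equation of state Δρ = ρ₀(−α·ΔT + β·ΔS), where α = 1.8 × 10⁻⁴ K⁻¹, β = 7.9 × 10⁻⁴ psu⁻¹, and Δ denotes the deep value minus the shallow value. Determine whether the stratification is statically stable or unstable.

ΔT = 11.2 − 8.4 = +2.8 K and ΔS = 30.17 − 28.41 = +1.76 psu (deep − shallow).
−αΔT = -5.04 × 10⁻⁴; βΔS = 1.3904 × 10⁻³; sum Δρ/ρ₀ = 8.864 × 10⁻⁴.
Δρ/ρ₀ > 0, so Δρ > 0: deeper water is denser → statically stable.

stable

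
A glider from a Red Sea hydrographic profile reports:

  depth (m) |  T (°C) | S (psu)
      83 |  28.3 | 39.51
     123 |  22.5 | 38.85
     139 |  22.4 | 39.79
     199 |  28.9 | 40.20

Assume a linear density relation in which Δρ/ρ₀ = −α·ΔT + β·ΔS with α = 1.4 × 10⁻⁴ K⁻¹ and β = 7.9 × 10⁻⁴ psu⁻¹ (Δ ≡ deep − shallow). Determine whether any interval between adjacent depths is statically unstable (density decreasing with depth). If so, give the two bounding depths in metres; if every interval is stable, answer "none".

Evaluate Δρ/ρ₀ = −αΔT + βΔS across each adjacent pair:
  83–123 m: −αΔT+βΔS = −(1.4 × 10⁻⁴)(-5.8)+(7.9 × 10⁻⁴)(-0.66) = 2.9 × 10⁻⁴ → stable
  123–139 m: −αΔT+βΔS = −(1.4 × 10⁻⁴)(-0.1)+(7.9 × 10⁻⁴)(+0.94) = 7.6 × 10⁻⁴ → stable
  139–199 m: −αΔT+βΔS = −(1.4 × 10⁻⁴)(+6.5)+(7.9 × 10⁻⁴)(+0.41) = -5.9 × 10⁻⁴ → UNSTABLE
The 139–199 m interval has Δρ < 0: lighter water underlies denser water.

139–199 m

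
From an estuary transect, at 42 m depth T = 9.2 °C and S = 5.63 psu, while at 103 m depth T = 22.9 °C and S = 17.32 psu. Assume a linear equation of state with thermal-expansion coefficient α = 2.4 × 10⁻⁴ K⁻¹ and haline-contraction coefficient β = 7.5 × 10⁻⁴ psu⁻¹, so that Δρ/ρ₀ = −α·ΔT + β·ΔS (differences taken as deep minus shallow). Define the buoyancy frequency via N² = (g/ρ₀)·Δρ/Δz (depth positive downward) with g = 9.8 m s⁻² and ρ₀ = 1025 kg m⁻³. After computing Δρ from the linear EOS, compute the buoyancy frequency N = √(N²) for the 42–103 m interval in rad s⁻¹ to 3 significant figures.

0.0297 rad s⁻¹

ΔT = +13.7 K, ΔS = +11.69 psu (deep − shallow).
Δρ/ρ₀ = −αΔT + βΔS = -3.288 × 10⁻³ + 8.7675 × 10⁻³ = 5.4795 × 10⁻³, so Δρ ≈ 5.616 kg m⁻³.
N² = (g/ρ₀)·Δρ/Δz = g·(Δρ/ρ₀)/Δz = 9.8 × 5.4795 × 10⁻³ / 61 = 8.8031 × 10⁻⁴ s⁻².
N = √(8.8031 × 10⁻⁴) = 0.029670 rad s⁻¹ ≈ 0.0297 rad s⁻¹.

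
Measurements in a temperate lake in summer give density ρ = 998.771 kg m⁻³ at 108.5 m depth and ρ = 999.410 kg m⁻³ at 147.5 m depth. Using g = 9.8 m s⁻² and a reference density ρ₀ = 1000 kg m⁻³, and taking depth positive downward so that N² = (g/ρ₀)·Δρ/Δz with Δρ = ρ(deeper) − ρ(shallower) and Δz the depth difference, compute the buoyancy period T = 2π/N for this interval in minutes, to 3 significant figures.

Δρ = 999.410 − 998.771 = 0.639 kg m⁻³ over Δz = 147.5 − 108.5 = 39 m.
N² = (9.8/1000) × (0.639/39) = 1.6057 × 10⁻⁴ s⁻².
N = √(1.6057 × 10⁻⁴) = 0.012672 rad s⁻¹, so T = 2π/N = 495.83 s = 8.2638 min ≈ 8.26 min.
Since Δρ > 0 the layer is stably stratified.

8.26 min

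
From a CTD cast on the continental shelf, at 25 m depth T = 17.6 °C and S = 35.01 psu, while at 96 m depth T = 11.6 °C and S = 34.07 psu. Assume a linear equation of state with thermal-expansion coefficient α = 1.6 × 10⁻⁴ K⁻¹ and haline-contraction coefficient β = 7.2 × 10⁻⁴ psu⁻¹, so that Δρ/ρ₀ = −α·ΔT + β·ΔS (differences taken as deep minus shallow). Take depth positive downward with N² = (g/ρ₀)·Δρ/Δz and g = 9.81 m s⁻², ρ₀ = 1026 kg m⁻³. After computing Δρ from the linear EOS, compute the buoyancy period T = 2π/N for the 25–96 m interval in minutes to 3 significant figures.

16.7 min

ΔT = -6.0 K, ΔS = -0.94 psu (deep − shallow).
Δρ/ρ₀ = −αΔT + βΔS = 9.60 × 10⁻⁴ − 6.768 × 10⁻⁴ = 2.832 × 10⁻⁴, so Δρ ≈ 0.2906 kg m⁻³.
N² = (g/ρ₀)·Δρ/Δz = g·(Δρ/ρ₀)/Δz = 9.81 × 2.832 × 10⁻⁴ / 71 = 3.9129 × 10⁻⁵ s⁻².
N = √(3.9129 × 10⁻⁵) = 6.2553 × 10⁻³ rad s⁻¹ → T = 2π/N = 1.0045 × 10³ s = 16.742 min ≈ 16.7 min.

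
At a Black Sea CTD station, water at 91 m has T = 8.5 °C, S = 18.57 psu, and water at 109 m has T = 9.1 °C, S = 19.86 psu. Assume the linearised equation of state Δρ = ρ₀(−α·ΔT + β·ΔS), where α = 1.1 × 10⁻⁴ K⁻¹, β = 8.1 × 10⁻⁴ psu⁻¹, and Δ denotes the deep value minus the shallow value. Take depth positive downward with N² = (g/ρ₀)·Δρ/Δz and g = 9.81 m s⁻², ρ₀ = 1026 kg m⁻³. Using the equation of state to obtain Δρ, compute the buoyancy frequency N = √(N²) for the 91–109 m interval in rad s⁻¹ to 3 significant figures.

0.0231 rad s⁻¹

ΔT = +0.6 K, ΔS = +1.29 psu (deep − shallow).
Δρ/ρ₀ = −αΔT + βΔS = -6.60 × 10⁻⁵ + 1.0449 × 10⁻³ = 9.789 × 10⁻⁴, so Δρ ≈ 1.004 kg m⁻³.
N² = (g/ρ₀)·Δρ/Δz = g·(Δρ/ρ₀)/Δz = 9.81 × 9.789 × 10⁻⁴ / 18 = 5.3350 × 10⁻⁴ s⁻².
N = √(5.3350 × 10⁻⁴) = 0.023098 rad s⁻¹ ≈ 0.0231 rad s⁻¹.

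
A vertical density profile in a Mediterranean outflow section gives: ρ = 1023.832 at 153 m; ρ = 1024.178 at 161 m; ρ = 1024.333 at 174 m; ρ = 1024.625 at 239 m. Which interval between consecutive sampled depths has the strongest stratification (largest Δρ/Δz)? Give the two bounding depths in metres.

Compute the density gradient over each adjacent pair:
  153–161 m: Δρ/Δz = 0.346/8 = 0.043 kg m⁻⁴
  161–174 m: Δρ/Δz = 0.155/13 = 0.012 kg m⁻⁴
  174–239 m: Δρ/Δz = 0.292/65 = 4.5 × 10⁻³ kg m⁻⁴
The largest gradient is in the 153–161 m interval — the pycnocline.

153–161 m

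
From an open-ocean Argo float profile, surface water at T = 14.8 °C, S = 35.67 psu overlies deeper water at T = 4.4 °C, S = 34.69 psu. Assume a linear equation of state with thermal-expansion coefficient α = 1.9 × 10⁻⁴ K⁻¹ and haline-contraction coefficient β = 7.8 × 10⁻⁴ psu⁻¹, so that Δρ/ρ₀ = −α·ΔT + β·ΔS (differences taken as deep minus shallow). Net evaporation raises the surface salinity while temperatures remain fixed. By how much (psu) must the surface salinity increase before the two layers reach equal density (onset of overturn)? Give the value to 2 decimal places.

Neutral buoyancy requires −α(T_deep − T_surf) + β(S_deep − S_surf′) = 0.
S_surf′ = S_deep − (α/β)·ΔT = 34.69 − (1.9 × 10⁻⁴/7.8 × 10⁻⁴)·(-10.4) = 37.2233 psu.
Increase required: 37.2233 − 35.67 = 1.5533 psu.

1.55 psu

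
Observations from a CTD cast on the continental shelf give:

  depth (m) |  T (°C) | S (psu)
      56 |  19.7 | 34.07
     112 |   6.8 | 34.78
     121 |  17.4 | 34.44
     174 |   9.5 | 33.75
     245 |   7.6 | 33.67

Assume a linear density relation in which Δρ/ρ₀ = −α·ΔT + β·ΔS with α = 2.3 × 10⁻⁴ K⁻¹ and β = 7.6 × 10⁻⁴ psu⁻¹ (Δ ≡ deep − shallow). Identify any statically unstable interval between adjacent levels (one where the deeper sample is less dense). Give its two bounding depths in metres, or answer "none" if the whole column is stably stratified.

Evaluate Δρ/ρ₀ = −αΔT + βΔS across each adjacent pair:
  56–112 m: −αΔT+βΔS = −(2.3 × 10⁻⁴)(-12.9)+(7.6 × 10⁻⁴)(+0.71) = 3.5 × 10⁻³ → stable
  112–121 m: −αΔT+βΔS = −(2.3 × 10⁻⁴)(+10.6)+(7.6 × 10⁻⁴)(-0.34) = -2.7 × 10⁻³ → UNSTABLE
  121–174 m: −αΔT+βΔS = −(2.3 × 10⁻⁴)(-7.9)+(7.6 × 10⁻⁴)(-0.69) = 1.3 × 10⁻³ → stable
  174–245 m: −αΔT+βΔS = −(2.3 × 10⁻⁴)(-1.9)+(7.6 × 10⁻⁴)(-0.08) = 3.8 × 10⁻⁴ → stable
The 112–121 m interval has Δρ < 0: lighter water underlies denser water.

112–121 m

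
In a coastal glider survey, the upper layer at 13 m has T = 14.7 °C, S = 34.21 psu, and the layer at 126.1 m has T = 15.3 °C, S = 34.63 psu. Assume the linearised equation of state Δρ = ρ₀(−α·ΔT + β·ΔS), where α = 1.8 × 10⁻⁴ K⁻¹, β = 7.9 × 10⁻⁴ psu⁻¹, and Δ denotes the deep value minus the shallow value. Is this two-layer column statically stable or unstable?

stable

ΔT = 15.3 − 14.7 = +0.6 K and ΔS = 34.63 − 34.21 = +0.42 psu (deep − shallow).
−αΔT = -1.08 × 10⁻⁴; βΔS = 3.318 × 10⁻⁴; sum Δρ/ρ₀ = 2.238 × 10⁻⁴.
Δρ/ρ₀ > 0, so Δρ > 0: deeper water is denser → statically stable.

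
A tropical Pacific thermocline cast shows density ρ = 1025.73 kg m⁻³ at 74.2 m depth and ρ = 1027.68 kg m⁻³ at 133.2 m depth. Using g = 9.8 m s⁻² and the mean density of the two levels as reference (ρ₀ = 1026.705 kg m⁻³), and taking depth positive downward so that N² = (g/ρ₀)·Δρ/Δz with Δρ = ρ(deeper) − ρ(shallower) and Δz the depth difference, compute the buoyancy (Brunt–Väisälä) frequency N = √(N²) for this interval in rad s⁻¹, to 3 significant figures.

Δρ = 1027.68 − 1025.73 = 1.95 kg m⁻³ over Δz = 133.2 − 74.2 = 59 m.
N² = (9.8/1026.705) × (1.95/59) = 3.1547 × 10⁻⁴ s⁻².
N = √(3.1547 × 10⁻⁴) = 0.017761 rad s⁻¹ ≈ 0.0178 rad s⁻¹.

0.0178 rad s⁻¹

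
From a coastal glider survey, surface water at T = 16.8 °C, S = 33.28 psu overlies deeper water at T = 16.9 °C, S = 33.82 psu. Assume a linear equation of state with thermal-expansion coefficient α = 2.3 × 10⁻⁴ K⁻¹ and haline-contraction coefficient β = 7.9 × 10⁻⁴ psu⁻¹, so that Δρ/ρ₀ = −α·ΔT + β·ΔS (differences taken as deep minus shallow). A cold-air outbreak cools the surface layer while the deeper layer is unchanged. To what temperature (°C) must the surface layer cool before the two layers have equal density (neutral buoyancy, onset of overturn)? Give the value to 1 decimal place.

15.0 °C

Neutral buoyancy requires Δρ = 0, i.e. −α(T_deep − T_surf′) + β(S_deep − S_surf) = 0.
T_surf′ = T_deep − (β/α)·ΔS = 16.9 − (7.9 × 10⁻⁴/2.3 × 10⁻⁴)·(+0.54) = 15.045 °C.
Cooling required: 16.8 − (15.045) = 1.755 °C.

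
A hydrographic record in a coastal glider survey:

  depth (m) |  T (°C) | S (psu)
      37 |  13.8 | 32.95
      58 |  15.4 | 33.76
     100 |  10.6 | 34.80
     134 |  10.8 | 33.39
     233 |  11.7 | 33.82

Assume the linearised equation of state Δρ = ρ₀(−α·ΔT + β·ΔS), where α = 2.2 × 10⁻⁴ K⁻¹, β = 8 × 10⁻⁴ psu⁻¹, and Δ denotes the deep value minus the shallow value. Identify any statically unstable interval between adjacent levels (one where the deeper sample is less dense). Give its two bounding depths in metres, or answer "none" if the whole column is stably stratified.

Evaluate Δρ/ρ₀ = −αΔT + βΔS across each adjacent pair:
  37–58 m: −αΔT+βΔS = −(2.2 × 10⁻⁴)(+1.6)+(8 × 10⁻⁴)(+0.81) = 3.0 × 10⁻⁴ → stable
  58–100 m: −αΔT+βΔS = −(2.2 × 10⁻⁴)(-4.8)+(8 × 10⁻⁴)(+1.04) = 1.9 × 10⁻³ → stable
  100–134 m: −αΔT+βΔS = −(2.2 × 10⁻⁴)(+0.2)+(8 × 10⁻⁴)(-1.41) = -1.2 × 10⁻³ → UNSTABLE
  134–233 m: −αΔT+βΔS = −(2.2 × 10⁻⁴)(+0.9)+(8 × 10⁻⁴)(+0.43) = 1.5 × 10⁻⁴ → stable
The 100–134 m interval has Δρ < 0: lighter water underlies denser water.

100–134 m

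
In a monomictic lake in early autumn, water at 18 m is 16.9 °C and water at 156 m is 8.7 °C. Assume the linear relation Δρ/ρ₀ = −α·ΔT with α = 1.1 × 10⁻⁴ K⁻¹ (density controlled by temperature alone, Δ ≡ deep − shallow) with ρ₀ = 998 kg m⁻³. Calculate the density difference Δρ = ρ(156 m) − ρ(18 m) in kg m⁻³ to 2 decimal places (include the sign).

ΔT = -8.2 K, Δρ/ρ₀ = −αΔT = 9.02 × 10⁻⁴.
Δρ = 998 × (9.02 × 10⁻⁴) = +0.90 kg m⁻³.
Positive Δρ: denser below, stable.

+0.90 kg m⁻³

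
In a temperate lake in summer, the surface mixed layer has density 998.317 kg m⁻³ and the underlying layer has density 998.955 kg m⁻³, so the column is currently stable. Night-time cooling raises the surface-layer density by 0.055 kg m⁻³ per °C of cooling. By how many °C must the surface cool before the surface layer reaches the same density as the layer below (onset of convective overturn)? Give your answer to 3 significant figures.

Density deficit of the surface layer: 998.955 − 998.317 = 0.638 kg m⁻³.
Required change = 0.638 / 0.055 = 11.6 °C.

11.6 °C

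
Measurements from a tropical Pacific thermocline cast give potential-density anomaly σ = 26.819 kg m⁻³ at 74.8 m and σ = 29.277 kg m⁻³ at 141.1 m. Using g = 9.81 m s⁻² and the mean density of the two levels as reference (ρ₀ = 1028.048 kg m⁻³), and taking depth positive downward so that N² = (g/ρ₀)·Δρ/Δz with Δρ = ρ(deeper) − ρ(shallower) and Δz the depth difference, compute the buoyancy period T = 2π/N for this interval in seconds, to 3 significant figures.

334 s

Δρ = 1029.277 − 1026.819 = 2.458 kg m⁻³ over Δz = 141.1 − 74.8 = 66.3 m.
N² = (9.81/1028.048) × (2.458/66.3) = 3.5377 × 10⁻⁴ s⁻².
N = √(3.5377 × 10⁻⁴) = 0.018809 rad s⁻¹, so T = 2π/N = 334.05 s ≈ 334 s.
Since Δρ > 0 the layer is stably stratified.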